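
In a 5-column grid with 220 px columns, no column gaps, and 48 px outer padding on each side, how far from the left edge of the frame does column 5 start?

928 px

Each column+gutter stride is 220 px; 4 of them past the 48 px margin is 48 + 880 = 928 px.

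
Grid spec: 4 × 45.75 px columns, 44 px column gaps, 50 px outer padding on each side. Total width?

Adding margins, columns and gutters: 100 + 183 + 132 = 415 px.

415 px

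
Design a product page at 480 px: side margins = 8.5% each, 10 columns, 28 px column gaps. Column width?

480 × (1 − 2·8.5%) = 480 × 83% = 398.4 px for the columns.
10c + 9·28 = 398.4 → 10c = 146.4 → c = 14.64 px.

14.64 px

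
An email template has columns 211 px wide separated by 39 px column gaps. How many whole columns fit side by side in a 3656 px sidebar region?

Each extra column adds 211 + 39 = 250 px.
(3656 + 39) / 250 = 14.78, so 14 columns fit.

14 columns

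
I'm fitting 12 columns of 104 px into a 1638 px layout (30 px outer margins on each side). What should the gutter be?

30 px

Content width = 1638 − 2·30 = 1578 px.
12 columns take 12·104 = 1248 px; remaining 330 splits into 11 gutters.
g = 330 / 11 = 30 px.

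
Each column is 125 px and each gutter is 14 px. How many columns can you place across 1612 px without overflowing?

11 columns

Each extra column adds 125 + 14 = 139 px.
(1612 + 14) / 139 = 11.70, so 11 columns fit.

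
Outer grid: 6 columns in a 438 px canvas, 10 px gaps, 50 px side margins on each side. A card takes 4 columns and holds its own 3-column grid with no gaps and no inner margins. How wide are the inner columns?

Inside the margins: 438 − 100 = 338 px.
6 columns + 5 gaps: 6c + 5·10 = 338.
6c = 338 − 50 = 288, so c = 48 px.
4-column span = 4·48 + 3·10 = 222 px.
3d = 222 → d = 74 px.

74 px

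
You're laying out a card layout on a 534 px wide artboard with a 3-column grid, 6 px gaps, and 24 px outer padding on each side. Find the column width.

Inside the margins: 534 − 48 = 486 px.
3c + 2·6 = 486 → 3c = 474 → c = 158 px.

158 px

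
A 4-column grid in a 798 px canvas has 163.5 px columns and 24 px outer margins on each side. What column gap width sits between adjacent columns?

32 px

Subtract both margins: 798 − 2·24 = 750 px.
Columns use 654 px, leaving 96 px across 3 column gaps = 32 px each.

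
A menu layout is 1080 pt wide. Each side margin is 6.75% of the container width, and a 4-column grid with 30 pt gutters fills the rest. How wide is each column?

1080 × (1 − 2·6.75%) = 1080 × 86.5% = 934.2 pt for the columns.
934.2 − 3·30 = 844.2; ÷4 gives c = 211.05 pt.

211.05 pt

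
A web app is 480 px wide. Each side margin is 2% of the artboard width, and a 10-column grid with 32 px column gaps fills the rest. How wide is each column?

17.28 px

Margins: 2% × 480 = 9.6 px each, so content = 480 − 19.2 = 460.8 px.
10 columns + 9 column gaps: 10c + 9·32 = 460.8.
10c = 460.8 − 288 = 172.8, so c = 17.28 px.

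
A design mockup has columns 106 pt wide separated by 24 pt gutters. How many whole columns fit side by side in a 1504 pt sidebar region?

11 columns: 11·106 + 10·24 = 1406 pt ≤ 1504.
12 columns: 1536 pt > 1504. So 11.

11 columns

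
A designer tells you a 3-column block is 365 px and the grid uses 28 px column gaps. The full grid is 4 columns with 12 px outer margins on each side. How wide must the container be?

520 px

3c + 2·28 = 365 → 3c = 309 → c = 103 px.
Adding margins, columns and gutters: 24 + 412 + 84 = 520 px.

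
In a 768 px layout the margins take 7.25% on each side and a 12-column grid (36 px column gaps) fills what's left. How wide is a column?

21.72 px

Margins: 7.25% × 768 = 55.68 px each, so content = 768 − 111.36 = 656.64 px.
656.64 − 11·36 = 260.64; ÷12 gives c = 21.72 px.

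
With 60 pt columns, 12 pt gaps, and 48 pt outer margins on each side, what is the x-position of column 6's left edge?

408 pt

Each column+gutter stride is 72 pt; 5 of them past the 48 pt margin is 48 + 360 = 408 pt.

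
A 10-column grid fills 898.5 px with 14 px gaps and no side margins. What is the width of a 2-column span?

Subtracting 9 gaps of 14 leaves 772.5 for 10 columns, so c = 77.25 px.
Span of 2: 2·77.25 + 1·14 = 154.5 + 14 = 168.5 px.

168.5 px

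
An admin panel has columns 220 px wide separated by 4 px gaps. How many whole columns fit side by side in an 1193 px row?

5 columns: 5·220 + 4·4 = 1116 px ≤ 1193.
6 columns: 1340 px > 1193. So 5.

5 columns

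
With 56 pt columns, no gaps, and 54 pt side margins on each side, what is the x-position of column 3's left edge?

Before column 3: the margin + 2 columns + 2 gaps.
Offset = 54 + 2·(56 + 0) = 54 + 112 = 166 pt.

166 pt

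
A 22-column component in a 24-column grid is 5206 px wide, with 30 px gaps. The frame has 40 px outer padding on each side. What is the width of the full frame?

22 columns + 21 gaps: 22c + 21·30 = 5206.
22c = 5206 − 630 = 4576, so c = 208 px.
Frame = 2·40 + 24·208 + 23·30 = 80 + 4992 + 690 = 5762 px.

5762 px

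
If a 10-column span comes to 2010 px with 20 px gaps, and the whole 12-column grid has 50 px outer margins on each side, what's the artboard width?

2010 − 9·20 = 1830; ÷10 gives c = 183 px.
Artboard = 2·50 + 12·183 + 11·20 = 100 + 2196 + 220 = 2516 px.

2516 px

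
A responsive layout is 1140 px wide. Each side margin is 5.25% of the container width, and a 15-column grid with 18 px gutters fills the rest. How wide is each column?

Each margin = 5.25% of 1140 = 59.85 px; content = 1140 − 2·59.85 = 1020.3 px.
15c + 14·18 = 1020.3 → 15c = 768.3 → c = 51.22 px.

51.22 px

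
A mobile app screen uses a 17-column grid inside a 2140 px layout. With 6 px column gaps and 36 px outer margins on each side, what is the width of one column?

Inside the margins: 2140 − 72 = 2068 px.
17c + 16·6 = 2068 → 17c = 1972 → c = 116 px.

116 px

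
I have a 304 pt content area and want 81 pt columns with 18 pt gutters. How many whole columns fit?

3 columns

3 columns: 3·81 + 2·18 = 279 pt ≤ 304.
4 columns: 378 pt > 304. So 3.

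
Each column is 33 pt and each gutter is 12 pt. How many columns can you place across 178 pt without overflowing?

k columns need k·33 + (k−1)·12 = k·45 − 12.
k·45 − 12 ≤ 178 → k ≤ 190 / 45 ≈ 4.22, so k = 4.

4 columns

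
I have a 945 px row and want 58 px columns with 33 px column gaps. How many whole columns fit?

10 columns

Each extra column adds 58 + 33 = 91 px.
(945 + 33) / 91 = 10.75, so 10 columns fit.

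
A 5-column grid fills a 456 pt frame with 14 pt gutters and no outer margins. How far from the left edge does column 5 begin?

Subtracting 4 gutters of 14 leaves 400 for 5 columns, so c = 80 pt.
No margin, so column 5 starts at 4·(column + gutter) = 4·94 = 376 pt.

376 pt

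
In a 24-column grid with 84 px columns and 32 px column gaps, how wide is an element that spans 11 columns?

1244 px

11 columns plus 10 column gaps: 924 + 320 = 1244 px.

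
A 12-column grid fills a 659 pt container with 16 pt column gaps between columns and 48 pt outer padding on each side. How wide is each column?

Take off 96 pt of margins, leaving 563 pt.
Subtracting 11 column gaps of 16 leaves 387 for 12 columns, so c = 32.25 pt.

32.25 pt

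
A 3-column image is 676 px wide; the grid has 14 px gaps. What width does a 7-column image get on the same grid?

1596 px

Subtracting 2 gaps of 14 leaves 648 for 3 columns, so c = 216 px.
7-column span = 7·216 + 6·14 = 1596 px.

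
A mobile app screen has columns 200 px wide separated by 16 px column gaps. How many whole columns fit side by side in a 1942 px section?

9 columns: 9·200 + 8·16 = 1928 px ≤ 1942.
10 columns: 2144 px > 1942. So 9.

9 columns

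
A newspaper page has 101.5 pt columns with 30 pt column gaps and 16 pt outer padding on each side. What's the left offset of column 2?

147.5 pt

Column 2 starts at margin + 1·(column + gutter) = 16 + 1·131.5 = 147.5 pt.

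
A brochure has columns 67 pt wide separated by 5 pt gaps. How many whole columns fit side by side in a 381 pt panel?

Each extra column adds 67 + 5 = 72 pt.
(381 + 5) / 72 = 5.36, so 5 columns fit.

5 columns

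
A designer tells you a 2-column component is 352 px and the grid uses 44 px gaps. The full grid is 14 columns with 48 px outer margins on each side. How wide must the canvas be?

2 columns + 1 gap: 2c + 1·44 = 352.
2c = 352 − 44 = 308, so c = 154 px.
Total width: 2·48 + 14·154 + 13·44 = 2824 px.

2824 px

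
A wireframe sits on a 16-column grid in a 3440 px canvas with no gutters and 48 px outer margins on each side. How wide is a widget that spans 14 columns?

Take off 96 px of margins, leaving 3344 px.
With no gutters, each column is 3344/16 = 209 px.
With no gutters, 14 columns span 14·209 = 2926 px.

2926 px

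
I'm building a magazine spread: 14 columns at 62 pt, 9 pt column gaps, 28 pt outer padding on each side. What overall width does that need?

1041 pt

Frame = 2·28 + 14·62 + 13·9 = 56 + 868 + 117 = 1041 pt.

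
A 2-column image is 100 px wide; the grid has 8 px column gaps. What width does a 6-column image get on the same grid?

Subtracting 1 column gap of 8 leaves 92 for 2 columns, so c = 46 px.
6-column span = 6·46 + 5·8 = 316 px.

316 px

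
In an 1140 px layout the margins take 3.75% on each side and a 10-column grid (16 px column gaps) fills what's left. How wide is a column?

91.05 px

1140 × (1 − 2·3.75%) = 1140 × 92.5% = 1054.5 px for the columns.
10 columns + 9 column gaps: 10c + 9·16 = 1054.5.
10c = 1054.5 − 144 = 910.5, so c = 91.05 px.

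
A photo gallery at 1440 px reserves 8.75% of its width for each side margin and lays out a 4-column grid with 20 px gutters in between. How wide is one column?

Margins: 8.75% × 1440 = 126 px each, so content = 1440 − 252 = 1188 px.
4 columns + 3 gutters: 4c + 3·20 = 1188.
4c = 1188 − 60 = 1128, so c = 282 px.

282 px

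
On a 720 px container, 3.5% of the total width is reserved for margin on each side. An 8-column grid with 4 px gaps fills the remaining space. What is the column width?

80.2 px

Margins: 3.5% × 720 = 25.2 px each, so content = 720 − 50.4 = 669.6 px.
8 columns + 7 gaps: 8c + 7·4 = 669.6.
8c = 669.6 − 28 = 641.6, so c = 80.2 px.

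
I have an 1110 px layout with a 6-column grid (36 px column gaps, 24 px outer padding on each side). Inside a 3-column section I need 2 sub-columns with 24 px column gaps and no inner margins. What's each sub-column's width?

Take off 48 px of margins, leaving 1062 px.
1062 − 5·36 = 882; ÷6 gives c = 147 px.
3 columns plus 2 column gaps: 441 + 72 = 513 px.
Subtracting 1 column gap of 24 leaves 489 for 2 columns, so d = 244.5 px.

244.5 px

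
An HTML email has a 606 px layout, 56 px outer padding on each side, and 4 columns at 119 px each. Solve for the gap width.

6 px

Inside the margins: 606 − 112 = 494 px.
4·119 + 3g = 494 → 3g = 18 → g = 6 px.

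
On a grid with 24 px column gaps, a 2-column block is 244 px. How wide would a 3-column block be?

378 px

Subtracting 1 column gap of 24 leaves 220 for 2 columns, so c = 110 px.
3-column span = 3·110 + 2·24 = 378 px.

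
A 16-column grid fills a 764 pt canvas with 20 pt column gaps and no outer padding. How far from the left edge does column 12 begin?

539 pt

16 columns + 15 column gaps: 16c + 15·20 = 764.
16c = 764 − 300 = 464, so c = 29 pt.
No margin, so column 12 starts at 11·(column + gutter) = 11·49 = 539 pt.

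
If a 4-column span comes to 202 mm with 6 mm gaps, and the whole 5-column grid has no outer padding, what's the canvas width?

254 mm

202 − 3·6 = 184; ÷4 gives c = 46 mm.
Summing: 230 + 24 = 254 mm.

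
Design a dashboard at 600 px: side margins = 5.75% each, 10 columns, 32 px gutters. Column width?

600 × (1 − 2·5.75%) = 600 × 88.5% = 531 px for the columns.
10 columns + 9 gutters: 10c + 9·32 = 531.
10c = 531 − 288 = 243, so c = 24.3 px.

24.3 px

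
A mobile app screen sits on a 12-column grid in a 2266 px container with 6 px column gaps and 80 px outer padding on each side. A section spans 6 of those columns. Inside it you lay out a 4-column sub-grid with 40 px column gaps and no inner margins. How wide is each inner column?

232.5 px

Take off 160 px of margins, leaving 2106 px.
Subtracting 11 column gaps of 6 leaves 2040 for 12 columns, so c = 170 px.
6 columns plus 5 column gaps: 1020 + 30 = 1050 px.
4d + 3·40 = 1050 → 4d = 930 → d = 232.5 px.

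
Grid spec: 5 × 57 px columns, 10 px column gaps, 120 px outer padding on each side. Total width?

565 px

Total width: 2·120 + 5·57 + 4·10 = 565 px.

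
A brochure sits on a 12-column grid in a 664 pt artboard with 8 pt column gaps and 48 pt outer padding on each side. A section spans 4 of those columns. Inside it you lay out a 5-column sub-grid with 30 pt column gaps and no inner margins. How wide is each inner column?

Inside the margins: 664 − 96 = 568 pt.
12c + 11·8 = 568 → 12c = 480 → c = 40 pt.
4-column span = 4·40 + 3·8 = 184 pt.
184 − 4·30 = 64; ÷5 gives d = 12.8 pt.

12.8 pt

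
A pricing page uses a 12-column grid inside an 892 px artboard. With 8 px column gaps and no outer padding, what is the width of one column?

67 px

12c + 11·8 = 892 → 12c = 804 → c = 67 px.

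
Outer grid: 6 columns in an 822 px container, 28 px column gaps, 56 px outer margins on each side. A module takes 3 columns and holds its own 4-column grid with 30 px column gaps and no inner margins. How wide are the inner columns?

Inside the margins: 822 − 112 = 710 px.
6 columns + 5 column gaps: 6c + 5·28 = 710.
6c = 710 − 140 = 570, so c = 95 px.
3-column span = 3·95 + 2·28 = 341 px.
4 columns + 3 column gaps: 4d + 3·30 = 341.
4d = 341 − 90 = 251, so d = 62.75 px.

62.75 px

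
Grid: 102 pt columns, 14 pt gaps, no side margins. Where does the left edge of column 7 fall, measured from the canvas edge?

No margin, so column 7 starts at 6·(column + gutter) = 6·116 = 696 pt.

696 pt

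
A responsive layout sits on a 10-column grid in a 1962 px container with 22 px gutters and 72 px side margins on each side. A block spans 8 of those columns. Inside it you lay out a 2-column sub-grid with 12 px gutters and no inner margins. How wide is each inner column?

719 px

Take off 144 px of margins, leaving 1818 px.
1818 − 9·22 = 1620; ÷10 gives c = 162 px.
8 columns plus 7 gutters: 1296 + 154 = 1450 px.
2d + 1·12 = 1450 → 2d = 1438 → d = 719 px.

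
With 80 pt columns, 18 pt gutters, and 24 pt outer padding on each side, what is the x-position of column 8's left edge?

Each column+gutter stride is 98 pt; 7 of them past the 24 pt margin is 24 + 686 = 710 pt.

710 pt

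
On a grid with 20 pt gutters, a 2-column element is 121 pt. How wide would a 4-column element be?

262 pt

2 columns + 1 gutter: 2c + 1·20 = 121.
2c = 121 − 20 = 101, so c = 50.5 pt.
Span of 4: 4·50.5 + 3·20 = 202 + 60 = 262 pt.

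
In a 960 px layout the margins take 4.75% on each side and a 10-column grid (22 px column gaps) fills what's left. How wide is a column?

Margins: 4.75% × 960 = 45.6 px each, so content = 960 − 91.2 = 868.8 px.
10c + 9·22 = 868.8 → 10c = 670.8 → c = 67.08 px.

67.08 px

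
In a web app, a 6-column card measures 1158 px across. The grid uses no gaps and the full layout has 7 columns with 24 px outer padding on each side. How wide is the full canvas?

1399 px

1158 / 6 = 193 px per column.
Summing: 48 + 1351 = 1399 px.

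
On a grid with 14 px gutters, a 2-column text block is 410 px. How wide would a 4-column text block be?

834 px

410 − 1·14 = 396; ÷2 gives c = 198 px.
4-column span = 4·198 + 3·14 = 834 px.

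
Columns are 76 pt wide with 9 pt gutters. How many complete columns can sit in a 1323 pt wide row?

Each extra column adds 76 + 9 = 85 pt.
(1323 + 9) / 85 = 15.67, so 15 columns fit.

15 columns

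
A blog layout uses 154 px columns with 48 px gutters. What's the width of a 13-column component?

Span of 13: 13·154 + 12·48 = 2002 + 576 = 2578 px.

2578 px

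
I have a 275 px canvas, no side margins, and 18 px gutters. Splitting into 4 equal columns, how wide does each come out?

55.25 px

4 columns + 3 gutters: 4c + 3·18 = 275.
4c = 275 − 54 = 221, so c = 55.25 px.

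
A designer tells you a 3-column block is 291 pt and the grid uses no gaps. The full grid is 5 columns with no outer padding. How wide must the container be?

291 / 3 = 97 pt per column.
Summing: 485 = 485 pt.

485 pt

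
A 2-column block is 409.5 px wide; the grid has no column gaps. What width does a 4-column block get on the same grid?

819 px

With no column gaps, each column is 409.5/2 = 204.75 px.
4-column span = 4·204.75 = 819 px.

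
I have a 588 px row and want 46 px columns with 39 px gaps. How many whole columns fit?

k columns need k·46 + (k−1)·39 = k·85 − 39.
k·85 − 39 ≤ 588 → k ≤ 627 / 85 ≈ 7.38, so k = 7.

7 columns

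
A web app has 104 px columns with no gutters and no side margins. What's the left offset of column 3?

208 px

Before column 3: 2 columns + 2 gutters.
Offset = 2·(104 + 0) = 2·104 = 208 px.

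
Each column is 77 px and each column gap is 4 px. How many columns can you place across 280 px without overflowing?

3 columns

k columns need k·77 + (k−1)·4 = k·81 − 4.
k·81 − 4 ≤ 280 → k ≤ 284 / 81 ≈ 3.51, so k = 3.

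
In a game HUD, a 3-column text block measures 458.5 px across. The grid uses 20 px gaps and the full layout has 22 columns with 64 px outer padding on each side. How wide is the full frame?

3617 px

3 columns + 2 gaps: 3c + 2·20 = 458.5.
3c = 458.5 − 40 = 418.5, so c = 139.5 px.
Total width: 2·64 + 22·139.5 + 21·20 = 3617 px.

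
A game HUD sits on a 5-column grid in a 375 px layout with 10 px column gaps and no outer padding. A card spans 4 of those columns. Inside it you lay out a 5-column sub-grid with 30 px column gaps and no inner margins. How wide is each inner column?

35.6 px

5c + 4·10 = 375 → 5c = 335 → c = 67 px.
4 columns plus 3 column gaps: 268 + 30 = 298 px.
298 − 4·30 = 178; ÷5 gives d = 35.6 px.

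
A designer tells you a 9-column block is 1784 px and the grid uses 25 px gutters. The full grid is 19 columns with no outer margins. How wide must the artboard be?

1784 − 8·25 = 1584; ÷9 gives c = 176 px.
Summing: 3344 + 450 = 3794 px.

3794 px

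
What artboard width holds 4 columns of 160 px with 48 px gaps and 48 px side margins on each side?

Adding margins, columns and gutters: 96 + 640 + 144 = 880 px.

880 px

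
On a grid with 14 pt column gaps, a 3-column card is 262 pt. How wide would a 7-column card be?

262 − 2·14 = 234; ÷3 gives c = 78 pt.
7-column span = 7·78 + 6·14 = 630 pt.

630 pt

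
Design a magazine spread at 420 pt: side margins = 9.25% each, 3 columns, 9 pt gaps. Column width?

108.1 pt

Each margin = 9.25% of 420 = 38.85 pt; content = 420 − 2·38.85 = 342.3 pt.
Subtracting 2 gaps of 9 leaves 324.3 for 3 columns, so c = 108.1 pt.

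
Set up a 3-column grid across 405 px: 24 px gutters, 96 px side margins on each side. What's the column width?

Subtract both margins: 405 − 2·96 = 213 px.
Subtracting 2 gutters of 24 leaves 165 for 3 columns, so c = 55 px.

55 px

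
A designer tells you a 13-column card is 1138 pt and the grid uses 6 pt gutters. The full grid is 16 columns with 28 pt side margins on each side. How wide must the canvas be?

1138 − 12·6 = 1066; ÷13 gives c = 82 pt.
Canvas = 2·28 + 16·82 + 15·6 = 56 + 1312 + 90 = 1458 pt.

1458 pt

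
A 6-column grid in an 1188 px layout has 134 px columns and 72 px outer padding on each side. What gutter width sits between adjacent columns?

Inside the margins: 1188 − 144 = 1044 px.
Columns use 804 px, leaving 240 px across 5 gutters = 48 px each.

48 px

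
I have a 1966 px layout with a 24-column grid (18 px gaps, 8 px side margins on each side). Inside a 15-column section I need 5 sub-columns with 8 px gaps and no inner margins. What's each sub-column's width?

Subtract both margins: 1966 − 2·8 = 1950 px.
1950 − 23·18 = 1536; ÷24 gives c = 64 px.
15-column span = 15·64 + 14·18 = 1212 px.
5 columns + 4 gaps: 5d + 4·8 = 1212.
5d = 1212 − 32 = 1180, so d = 236 px.

236 px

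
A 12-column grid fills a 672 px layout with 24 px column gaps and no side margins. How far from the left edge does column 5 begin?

Subtracting 11 column gaps of 24 leaves 408 for 12 columns, so c = 34 px.
Before column 5: 4 columns + 4 column gaps.
Offset = 4·(34 + 24) = 4·58 = 232 px.

232 px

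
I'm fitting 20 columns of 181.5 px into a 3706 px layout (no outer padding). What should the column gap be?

20·181.5 + 19g = 3706 → 19g = 76 → g = 4 px.

4 px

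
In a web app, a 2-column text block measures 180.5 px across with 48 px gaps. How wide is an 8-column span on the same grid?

2c + 1·48 = 180.5 → 2c = 132.5 → c = 66.25 px.
Span of 8: 8·66.25 + 7·48 = 530 + 336 = 866 px.

866 px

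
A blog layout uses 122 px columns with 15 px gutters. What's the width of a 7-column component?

7 columns plus 6 gutters: 854 + 90 = 944 px.

944 px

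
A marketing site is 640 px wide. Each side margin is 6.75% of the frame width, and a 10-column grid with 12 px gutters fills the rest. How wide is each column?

Each margin = 6.75% of 640 = 43.2 px; content = 640 − 2·43.2 = 553.6 px.
Subtracting 9 gutters of 12 leaves 445.6 for 10 columns, so c = 44.56 px.

44.56 px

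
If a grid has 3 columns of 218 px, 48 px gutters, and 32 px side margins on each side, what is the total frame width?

Adding margins, columns and gutters: 64 + 654 + 96 = 814 px.

814 px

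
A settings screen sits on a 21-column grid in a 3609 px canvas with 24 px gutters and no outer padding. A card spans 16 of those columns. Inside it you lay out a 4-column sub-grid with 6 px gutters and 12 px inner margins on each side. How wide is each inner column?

21 columns + 20 gutters: 21c + 20·24 = 3609.
21c = 3609 − 480 = 3129, so c = 149 px.
16 columns plus 15 gutters: 2384 + 360 = 2744 px.
Inner content = 2744 − 2·12 = 2720 px.
Subtracting 3 gutters of 6 leaves 2702 for 4 columns, so d = 675.5 px.

675.5 px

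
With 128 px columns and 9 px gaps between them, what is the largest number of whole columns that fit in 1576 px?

11 columns

k columns need k·128 + (k−1)·9 = k·137 − 9.
k·137 − 9 ≤ 1576 → k ≤ 1585 / 137 ≈ 11.57, so k = 11.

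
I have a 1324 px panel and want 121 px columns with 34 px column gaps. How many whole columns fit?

8 columns

k columns need k·121 + (k−1)·34 = k·155 − 34.
k·155 − 34 ≤ 1324 → k ≤ 1358 / 155 ≈ 8.76, so k = 8.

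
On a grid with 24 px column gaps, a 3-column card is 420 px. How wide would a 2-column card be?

272 px

3c + 2·24 = 420 → 3c = 372 → c = 124 px.
Span of 2: 2·124 + 1·24 = 248 + 24 = 272 px.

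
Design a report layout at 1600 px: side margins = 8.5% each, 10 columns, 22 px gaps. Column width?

1600 × (1 − 2·8.5%) = 1600 × 83% = 1328 px for the columns.
1328 − 9·22 = 1130; ÷10 gives c = 113 px.

113 px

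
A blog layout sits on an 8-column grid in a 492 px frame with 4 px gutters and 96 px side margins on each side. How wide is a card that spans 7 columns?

262 px

Subtract both margins: 492 − 2·96 = 300 px.
300 − 7·4 = 272; ÷8 gives c = 34 px.
Span of 7: 7·34 + 6·4 = 238 + 24 = 262 px.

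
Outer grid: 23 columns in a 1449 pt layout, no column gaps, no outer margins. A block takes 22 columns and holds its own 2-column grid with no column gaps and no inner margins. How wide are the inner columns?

23c = 1449 → c = 63 pt.
22-column span = 22·63 = 1386 pt.
2d = 1386 → d = 693 pt.

693 pt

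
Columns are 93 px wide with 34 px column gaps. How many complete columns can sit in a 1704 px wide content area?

13 columns

13 columns: 13·93 + 12·34 = 1617 px ≤ 1704.
14 columns: 1744 px > 1704. So 13.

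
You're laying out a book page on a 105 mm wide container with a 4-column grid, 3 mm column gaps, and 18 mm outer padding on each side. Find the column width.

15 mm

Take off 36 mm of margins, leaving 69 mm.
Subtracting 3 column gaps of 3 leaves 60 for 4 columns, so c = 15 mm.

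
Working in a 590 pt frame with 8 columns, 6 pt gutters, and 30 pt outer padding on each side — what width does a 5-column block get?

329 pt

Take off 60 pt of margins, leaving 530 pt.
8 columns + 7 gutters: 8c + 7·6 = 530.
8c = 530 − 42 = 488, so c = 61 pt.
Span of 5: 5·61 + 4·6 = 305 + 24 = 329 pt.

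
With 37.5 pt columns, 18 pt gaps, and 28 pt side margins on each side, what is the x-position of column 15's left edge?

Each column+gutter stride is 55.5 pt; 14 of them past the 28 pt margin is 28 + 777 = 805 pt.

805 pt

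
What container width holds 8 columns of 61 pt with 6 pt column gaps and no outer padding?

Container = 8·61 + 7·6 = 488 + 42 = 530 pt.

530 pt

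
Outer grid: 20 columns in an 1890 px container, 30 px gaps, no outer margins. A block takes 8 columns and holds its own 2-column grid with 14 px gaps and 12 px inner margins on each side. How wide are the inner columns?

350 px

20 columns + 19 gaps: 20c + 19·30 = 1890.
20c = 1890 − 570 = 1320, so c = 66 px.
Span of 8: 8·66 + 7·30 = 528 + 210 = 738 px.
Inner content = 738 − 2·12 = 714 px.
Subtracting 1 gap of 14 leaves 700 for 2 columns, so d = 350 px.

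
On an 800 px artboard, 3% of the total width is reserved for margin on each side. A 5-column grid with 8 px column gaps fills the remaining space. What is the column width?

800 × (1 − 2·3%) = 800 × 94% = 752 px for the columns.
5 columns + 4 column gaps: 5c + 4·8 = 752.
5c = 752 − 32 = 720, so c = 144 px.

144 px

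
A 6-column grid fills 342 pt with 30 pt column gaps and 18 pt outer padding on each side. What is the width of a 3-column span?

Content width = 342 − 2·18 = 306 pt.
6c + 5·30 = 306 → 6c = 156 → c = 26 pt.
Span of 3: 3·26 + 2·30 = 78 + 60 = 138 pt.

138 pt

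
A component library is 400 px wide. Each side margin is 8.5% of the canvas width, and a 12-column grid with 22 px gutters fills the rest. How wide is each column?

7.5 px

400 × (1 − 2·8.5%) = 400 × 83% = 332 px for the columns.
12 columns + 11 gutters: 12c + 11·22 = 332.
12c = 332 − 242 = 90, so c = 7.5 px.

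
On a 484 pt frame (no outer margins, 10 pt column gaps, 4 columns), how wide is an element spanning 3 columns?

360.5 pt

4 columns + 3 column gaps: 4c + 3·10 = 484.
4c = 484 − 30 = 454, so c = 113.5 pt.
3-column span = 3·113.5 + 2·10 = 360.5 pt.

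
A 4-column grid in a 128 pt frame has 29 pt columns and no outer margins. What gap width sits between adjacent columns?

4 columns take 4·29 = 116 pt; remaining 12 splits into 3 gaps.
g = 12 / 3 = 4 pt.

4 pt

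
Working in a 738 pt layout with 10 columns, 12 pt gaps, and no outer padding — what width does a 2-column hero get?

10c + 9·12 = 738 → 10c = 630 → c = 63 pt.
2 columns plus 1 gap: 126 + 12 = 138 pt.

138 pt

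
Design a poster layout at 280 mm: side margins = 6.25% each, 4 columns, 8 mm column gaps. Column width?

Each margin = 6.25% of 280 = 17.5 mm; content = 280 − 2·17.5 = 245 mm.
Subtracting 3 column gaps of 8 leaves 221 for 4 columns, so c = 55.25 mm.

55.25 mm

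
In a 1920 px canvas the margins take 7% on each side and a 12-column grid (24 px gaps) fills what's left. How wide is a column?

115.6 px

Each margin = 7% of 1920 = 134.4 px; content = 1920 − 2·134.4 = 1651.2 px.
Subtracting 11 gaps of 24 leaves 1387.2 for 12 columns, so c = 115.6 px.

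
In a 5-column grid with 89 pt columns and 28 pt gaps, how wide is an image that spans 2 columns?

206 pt

Span of 2: 2·89 + 1·28 = 178 + 28 = 206 pt.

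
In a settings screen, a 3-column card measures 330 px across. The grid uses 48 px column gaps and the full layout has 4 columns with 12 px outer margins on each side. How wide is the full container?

330 − 2·48 = 234; ÷3 gives c = 78 px.
Adding margins, columns and gutters: 24 + 312 + 144 = 480 px.

480 px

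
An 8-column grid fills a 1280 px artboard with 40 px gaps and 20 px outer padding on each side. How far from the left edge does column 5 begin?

Take off 40 px of margins, leaving 1240 px.
8c + 7·40 = 1240 → 8c = 960 → c = 120 px.
Each column+gutter stride is 160 px; 4 of them past the 20 px margin is 20 + 640 = 660 px.

660 px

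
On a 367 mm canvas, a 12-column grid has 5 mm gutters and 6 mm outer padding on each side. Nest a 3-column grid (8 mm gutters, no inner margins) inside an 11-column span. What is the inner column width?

103 mm

Subtract both margins: 367 − 2·6 = 355 mm.
12 columns + 11 gutters: 12c + 11·5 = 355.
12c = 355 − 55 = 300, so c = 25 mm.
11 columns plus 10 gutters: 275 + 50 = 325 mm.
3 columns + 2 gutters: 3d + 2·8 = 325.
3d = 325 − 16 = 309, so d = 103 mm.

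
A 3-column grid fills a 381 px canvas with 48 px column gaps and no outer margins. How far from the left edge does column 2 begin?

143 px

3c + 2·48 = 381 → 3c = 285 → c = 95 px.
Before column 2: 1 column + 1 column gap.
Offset = 1·(95 + 48) = 1·143 = 143 px.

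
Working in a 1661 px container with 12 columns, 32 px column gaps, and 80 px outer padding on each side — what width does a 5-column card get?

606.75 px

Take off 160 px of margins, leaving 1501 px.
12 columns + 11 column gaps: 12c + 11·32 = 1501.
12c = 1501 − 352 = 1149, so c = 95.75 px.
Span of 5: 5·95.75 + 4·32 = 478.75 + 128 = 606.75 px.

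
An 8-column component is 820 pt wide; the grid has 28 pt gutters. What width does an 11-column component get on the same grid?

8 columns + 7 gutters: 8c + 7·28 = 820.
8c = 820 − 196 = 624, so c = 78 pt.
11 columns plus 10 gutters: 858 + 280 = 1138 pt.

1138 pt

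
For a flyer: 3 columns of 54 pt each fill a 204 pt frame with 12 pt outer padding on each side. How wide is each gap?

9 pt

Inside the margins: 204 − 24 = 180 pt.
3 columns take 3·54 = 162 pt; remaining 18 splits into 2 gaps.
g = 18 / 2 = 9 pt.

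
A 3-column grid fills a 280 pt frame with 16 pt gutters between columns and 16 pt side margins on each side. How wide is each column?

Take off 32 pt of margins, leaving 248 pt.
3c + 2·16 = 248 → 3c = 216 → c = 72 pt.

72 pt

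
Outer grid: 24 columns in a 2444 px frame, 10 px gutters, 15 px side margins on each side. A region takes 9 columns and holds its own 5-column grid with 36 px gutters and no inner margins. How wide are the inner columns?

Subtract both margins: 2444 − 2·15 = 2414 px.
2414 − 23·10 = 2184; ÷24 gives c = 91 px.
9-column span = 9·91 + 8·10 = 899 px.
Subtracting 4 gutters of 36 leaves 755 for 5 columns, so d = 151 px.

151 px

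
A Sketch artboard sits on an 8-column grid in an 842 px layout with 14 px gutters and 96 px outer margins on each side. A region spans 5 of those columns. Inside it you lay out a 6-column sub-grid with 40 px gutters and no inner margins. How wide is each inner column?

Subtract both margins: 842 − 2·96 = 650 px.
Subtracting 7 gutters of 14 leaves 552 for 8 columns, so c = 69 px.
Span of 5: 5·69 + 4·14 = 345 + 56 = 401 px.
6d + 5·40 = 401 → 6d = 201 → d = 33.5 px.

33.5 px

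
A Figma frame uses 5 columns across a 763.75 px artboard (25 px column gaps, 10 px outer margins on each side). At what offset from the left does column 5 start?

Content = 763.75 − 2·10 = 743.75 px.
5c + 4·25 = 743.75 → 5c = 643.75 → c = 128.75 px.
Column 5 starts at margin + 4·(column + gutter) = 10 + 4·153.75 = 625 px.

625 px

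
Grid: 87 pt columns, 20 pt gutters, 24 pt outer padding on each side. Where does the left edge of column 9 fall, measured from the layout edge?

Before column 9: the margin + 8 columns + 8 gutters.
Offset = 24 + 8·(87 + 20) = 24 + 856 = 880 pt.

880 pt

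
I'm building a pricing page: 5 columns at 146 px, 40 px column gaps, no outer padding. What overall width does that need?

Layout = 5·146 + 4·40 = 730 + 160 = 890 px.

890 px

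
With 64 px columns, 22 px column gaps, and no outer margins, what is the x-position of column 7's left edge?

Each column+gutter stride is 86 px; with no margin, 6 of them is 516 px.

516 px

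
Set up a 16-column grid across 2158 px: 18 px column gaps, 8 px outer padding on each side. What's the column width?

Subtract both margins: 2158 − 2·8 = 2142 px.
16c + 15·18 = 2142 → 16c = 1872 → c = 117 px.

117 px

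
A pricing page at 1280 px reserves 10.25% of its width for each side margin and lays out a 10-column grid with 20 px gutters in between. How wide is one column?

1280 × (1 − 2·10.25%) = 1280 × 79.5% = 1017.6 px for the columns.
10 columns + 9 gutters: 10c + 9·20 = 1017.6.
10c = 1017.6 − 180 = 837.6, so c = 83.76 px.

83.76 px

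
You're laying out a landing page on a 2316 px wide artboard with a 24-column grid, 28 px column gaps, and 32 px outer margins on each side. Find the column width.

Inside the margins: 2316 − 64 = 2252 px.
24c + 23·28 = 2252 → 24c = 1608 → c = 67 px.

67 px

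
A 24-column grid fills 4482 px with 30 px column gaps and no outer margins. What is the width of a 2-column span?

346 px

24c + 23·30 = 4482 → 24c = 3792 → c = 158 px.
2-column span = 2·158 + 1·30 = 346 px.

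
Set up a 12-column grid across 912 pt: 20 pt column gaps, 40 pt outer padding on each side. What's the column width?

Subtract both margins: 912 − 2·40 = 832 pt.
Subtracting 11 column gaps of 20 leaves 612 for 12 columns, so c = 51 pt.

51 pt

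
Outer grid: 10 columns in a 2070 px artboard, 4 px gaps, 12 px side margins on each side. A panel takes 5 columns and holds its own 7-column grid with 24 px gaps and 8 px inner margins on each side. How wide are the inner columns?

Inside the margins: 2070 − 24 = 2046 px.
10c + 9·4 = 2046 → 10c = 2010 → c = 201 px.
5 columns plus 4 gaps: 1005 + 16 = 1021 px.
Inner content = 1021 − 2·8 = 1005 px.
7d + 6·24 = 1005 → 7d = 861 → d = 123 px.

123 px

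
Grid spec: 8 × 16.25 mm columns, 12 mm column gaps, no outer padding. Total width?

214 mm

Artboard = 8·16.25 + 7·12 = 130 + 84 = 214 mm.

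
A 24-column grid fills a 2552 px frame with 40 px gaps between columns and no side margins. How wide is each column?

68 px

Subtracting 23 gaps of 40 leaves 1632 for 24 columns, so c = 68 px.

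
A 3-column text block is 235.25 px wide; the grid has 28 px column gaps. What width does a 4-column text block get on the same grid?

Subtracting 2 column gaps of 28 leaves 179.25 for 3 columns, so c = 59.75 px.
4-column span = 4·59.75 + 3·28 = 323 px.

323 px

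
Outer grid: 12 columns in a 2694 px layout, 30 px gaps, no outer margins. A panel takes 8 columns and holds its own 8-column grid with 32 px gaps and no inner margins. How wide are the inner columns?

Subtracting 11 gaps of 30 leaves 2364 for 12 columns, so c = 197 px.
8-column span = 8·197 + 7·30 = 1786 px.
Subtracting 7 gaps of 32 leaves 1562 for 8 columns, so d = 195.25 px.

195.25 px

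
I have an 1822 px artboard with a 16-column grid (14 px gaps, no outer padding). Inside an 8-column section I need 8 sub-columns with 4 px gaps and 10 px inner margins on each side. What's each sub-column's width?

107 px

1822 − 15·14 = 1612; ÷16 gives c = 100.75 px.
8-column span = 8·100.75 + 7·14 = 904 px.
Inner content = 904 − 2·10 = 884 px.
884 − 7·4 = 856; ÷8 gives d = 107 px.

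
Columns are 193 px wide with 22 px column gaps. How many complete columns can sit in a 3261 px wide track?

15 columns

15 columns: 15·193 + 14·22 = 3203 px ≤ 3261.
16 columns: 3418 px > 3261. So 15.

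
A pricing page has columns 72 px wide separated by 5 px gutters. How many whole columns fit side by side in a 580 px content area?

k columns need k·72 + (k−1)·5 = k·77 − 5.
k·77 − 5 ≤ 580 → k ≤ 585 / 77 ≈ 7.60, so k = 7.

7 columns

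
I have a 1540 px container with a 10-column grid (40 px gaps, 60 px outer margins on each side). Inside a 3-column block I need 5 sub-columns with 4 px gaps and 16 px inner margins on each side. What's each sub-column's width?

Subtract both margins: 1540 − 2·60 = 1420 px.
10c + 9·40 = 1420 → 10c = 1060 → c = 106 px.
Span of 3: 3·106 + 2·40 = 318 + 80 = 398 px.
Inner content = 398 − 2·16 = 366 px.
5 columns + 4 gaps: 5d + 4·4 = 366.
5d = 366 − 16 = 350, so d = 70 px.

70 px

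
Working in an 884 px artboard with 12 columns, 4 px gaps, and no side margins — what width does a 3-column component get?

12c + 11·4 = 884 → 12c = 840 → c = 70 px.
3-column span = 3·70 + 2·4 = 218 px.

218 px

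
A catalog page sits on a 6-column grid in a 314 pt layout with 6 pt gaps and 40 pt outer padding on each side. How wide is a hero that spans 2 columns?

Inside the margins: 314 − 80 = 234 pt.
234 − 5·6 = 204; ÷6 gives c = 34 pt.
2 columns plus 1 gap: 68 + 6 = 74 pt.

74 pt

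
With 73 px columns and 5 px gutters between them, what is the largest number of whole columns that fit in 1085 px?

13 columns: 13·73 + 12·5 = 1009 px ≤ 1085.
14 columns: 1087 px > 1085. So 13.

13 columns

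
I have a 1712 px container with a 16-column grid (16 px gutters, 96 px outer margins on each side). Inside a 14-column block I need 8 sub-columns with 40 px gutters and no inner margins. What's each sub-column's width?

131 px

Inside the margins: 1712 − 192 = 1520 px.
16 columns + 15 gutters: 16c + 15·16 = 1520.
16c = 1520 − 240 = 1280, so c = 80 px.
Span of 14: 14·80 + 13·16 = 1120 + 208 = 1328 px.
8d + 7·40 = 1328 → 8d = 1048 → d = 131 px.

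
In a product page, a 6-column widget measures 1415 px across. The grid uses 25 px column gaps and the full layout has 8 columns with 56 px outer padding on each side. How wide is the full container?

1415 − 5·25 = 1290; ÷6 gives c = 215 px.
Container = 2·56 + 8·215 + 7·25 = 112 + 1720 + 175 = 2007 px.

2007 px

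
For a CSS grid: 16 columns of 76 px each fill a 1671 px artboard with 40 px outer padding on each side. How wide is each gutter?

25 px

Take off 80 px of margins, leaving 1591 px.
16·76 + 15g = 1591 → 15g = 375 → g = 25 px.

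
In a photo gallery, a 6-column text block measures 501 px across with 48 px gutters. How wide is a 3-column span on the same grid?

Subtracting 5 gutters of 48 leaves 261 for 6 columns, so c = 43.5 px.
3 columns plus 2 gutters: 130.5 + 96 = 226.5 px.

226.5 px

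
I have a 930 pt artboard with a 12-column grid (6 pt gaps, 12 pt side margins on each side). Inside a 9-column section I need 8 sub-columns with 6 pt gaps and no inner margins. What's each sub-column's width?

Take off 24 pt of margins, leaving 906 pt.
906 − 11·6 = 840; ÷12 gives c = 70 pt.
9-column span = 9·70 + 8·6 = 678 pt.
8 columns + 7 gaps: 8d + 7·6 = 678.
8d = 678 − 42 = 636, so d = 79.5 pt.

79.5 pt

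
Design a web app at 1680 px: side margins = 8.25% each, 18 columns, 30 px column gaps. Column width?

49.6 px

Each margin = 8.25% of 1680 = 138.6 px; content = 1680 − 2·138.6 = 1402.8 px.
18c + 17·30 = 1402.8 → 18c = 892.8 → c = 49.6 px.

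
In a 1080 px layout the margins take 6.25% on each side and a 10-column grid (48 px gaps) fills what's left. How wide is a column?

51.3 px

1080 × (1 − 2·6.25%) = 1080 × 87.5% = 945 px for the columns.
945 − 9·48 = 513; ÷10 gives c = 51.3 px.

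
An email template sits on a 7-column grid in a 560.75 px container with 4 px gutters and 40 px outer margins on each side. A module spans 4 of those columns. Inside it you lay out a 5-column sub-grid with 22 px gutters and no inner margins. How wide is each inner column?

37 px

Take off 80 px of margins, leaving 480.75 px.
7c + 6·4 = 480.75 → 7c = 456.75 → c = 65.25 px.
4 columns plus 3 gutters: 261 + 12 = 273 px.
5 columns + 4 gutters: 5d + 4·22 = 273.
5d = 273 − 88 = 185, so d = 37 px.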